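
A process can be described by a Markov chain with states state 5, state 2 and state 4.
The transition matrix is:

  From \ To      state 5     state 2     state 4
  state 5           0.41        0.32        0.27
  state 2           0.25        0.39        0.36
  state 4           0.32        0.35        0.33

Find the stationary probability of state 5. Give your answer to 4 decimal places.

Let the stationary distribution be π with π = πP and π_1 + π_2 + π_3 = 1.
π_1 = 0.41·π_1 + 0.25·π_2 + 0.32·π_3
π_2 = 0.32·π_1 + 0.39·π_2 + 0.35·π_3
Solving with the normalization constraint gives π = (0.3244, 0.3544, 0.3212).
So the stationary probability of state 5 is 0.3244.

0.3244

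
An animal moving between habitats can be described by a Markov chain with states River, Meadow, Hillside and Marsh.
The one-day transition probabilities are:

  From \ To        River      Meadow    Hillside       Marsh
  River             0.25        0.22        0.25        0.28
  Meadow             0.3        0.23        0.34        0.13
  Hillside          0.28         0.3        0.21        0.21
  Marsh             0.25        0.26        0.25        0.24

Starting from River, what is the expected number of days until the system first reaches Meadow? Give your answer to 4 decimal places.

4.0104

Let t(s) be the expected number of days to first reach Meadow from state s, with t(Meadow) = 0. Conditioning on the first day:
t(River) = 1 + 0.25·t(River) + 0.25·t(Hillside) + 0.28·t(Marsh)
t(Hillside) = 1 + 0.28·t(River) + 0.21·t(Hillside) + 0.21·t(Marsh)
t(Marsh) = 1 + 0.25·t(River) + 0.25·t(Hillside) + 0.24·t(Marsh)
Solving: t(River) = 4.0104, t(Hillside) = 3.7123, t(Marsh) = 3.8561.
Expected days from River to Meadow: 4.0104.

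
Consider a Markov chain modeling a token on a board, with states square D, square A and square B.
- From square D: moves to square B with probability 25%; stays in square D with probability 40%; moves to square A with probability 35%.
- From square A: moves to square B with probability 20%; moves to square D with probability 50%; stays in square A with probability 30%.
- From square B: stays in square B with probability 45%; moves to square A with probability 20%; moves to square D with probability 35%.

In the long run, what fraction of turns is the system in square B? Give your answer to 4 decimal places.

0.2943

Let the stationary distribution be π with π = πP and π_1 + π_2 + π_3 = 1.
π_1 = 0.4·π_1 + 0.5·π_2 + 0.35·π_3
π_2 = 0.35·π_1 + 0.3·π_2 + 0.2·π_3
Solving with the normalization constraint gives π = (0.4144, 0.2913, 0.2943).
So the stationary probability of square B is 0.2943.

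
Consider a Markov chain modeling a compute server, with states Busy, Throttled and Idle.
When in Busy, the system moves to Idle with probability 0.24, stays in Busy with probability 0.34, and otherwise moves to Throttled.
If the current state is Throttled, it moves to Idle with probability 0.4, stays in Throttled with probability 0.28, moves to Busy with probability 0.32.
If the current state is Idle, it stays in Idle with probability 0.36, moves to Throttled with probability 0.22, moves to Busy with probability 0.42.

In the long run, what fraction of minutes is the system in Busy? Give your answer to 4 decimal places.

Let the stationary distribution be π with π = πP and π_1 + π_2 + π_3 = 1.
π_1 = 0.34·π_1 + 0.32·π_2 + 0.42·π_3
π_2 = 0.42·π_1 + 0.28·π_2 + 0.22·π_3
Solving with the normalization constraint gives π = (0.3601, 0.3107, 0.3292).
So the stationary probability of Busy is 0.3601.

0.3601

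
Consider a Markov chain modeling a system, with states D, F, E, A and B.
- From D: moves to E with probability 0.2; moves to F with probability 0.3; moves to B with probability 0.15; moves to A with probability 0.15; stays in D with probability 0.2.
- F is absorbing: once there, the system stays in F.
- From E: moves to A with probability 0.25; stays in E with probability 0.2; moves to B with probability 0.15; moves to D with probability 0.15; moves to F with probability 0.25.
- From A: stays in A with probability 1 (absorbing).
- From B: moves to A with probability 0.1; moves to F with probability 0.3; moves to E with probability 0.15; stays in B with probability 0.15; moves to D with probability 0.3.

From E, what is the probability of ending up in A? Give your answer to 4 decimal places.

Let h(s) be the probability of absorption at A starting from transient state s. Then h(A) = 1 and h(F) = 0. By first-step analysis:
h(D) = 0.2·h(D) + 0.3·0 + 0.2·h(E) + 0.15·1 + 0.15·h(B)
h(E) = 0.15·h(D) + 0.25·0 + 0.2·h(E) + 0.25·1 + 0.15·h(B)
h(B) = 0.3·h(D) + 0.3·0 + 0.15·h(E) + 0.1·1 + 0.15·h(B)
Solving: h(D) = 0.3578, h(E) = 0.4399, h(B) = 0.3215.
Starting from E, the probability is 0.4399.

0.4399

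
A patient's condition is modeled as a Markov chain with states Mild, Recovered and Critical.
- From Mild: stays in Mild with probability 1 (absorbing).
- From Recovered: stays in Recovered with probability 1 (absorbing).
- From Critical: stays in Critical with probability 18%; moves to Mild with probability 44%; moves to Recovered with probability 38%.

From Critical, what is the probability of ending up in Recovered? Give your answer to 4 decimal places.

Let h(s) be the probability of absorption at Recovered starting from transient state s. Then h(Recovered) = 1 and h(Mild) = 0. By first-step analysis:
h(Critical) = 0.44·0 + 0.38·1 + 0.18·h(Critical)
Solving: h(Critical) = 0.4634.
Starting from Critical, the probability is 0.4634.

0.4634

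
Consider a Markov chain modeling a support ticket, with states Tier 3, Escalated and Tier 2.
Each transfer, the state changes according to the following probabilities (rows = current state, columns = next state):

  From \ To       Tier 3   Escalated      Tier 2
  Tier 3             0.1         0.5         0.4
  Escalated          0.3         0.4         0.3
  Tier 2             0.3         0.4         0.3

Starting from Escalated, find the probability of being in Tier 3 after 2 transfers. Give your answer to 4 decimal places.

0.2400

Sum over the intermediate state after 1 transfer:
P = P(Escalated→Tier 3)·P(Tier 3→Tier 3) + P(Escalated→Escalated)·P(Escalated→Tier 3) + P(Escalated→Tier 2)·P(Tier 2→Tier 3)
  = 0.3×0.1 + 0.4×0.3 + 0.3×0.3
  = 0.0300 + 0.1200 + 0.0900 = 0.2400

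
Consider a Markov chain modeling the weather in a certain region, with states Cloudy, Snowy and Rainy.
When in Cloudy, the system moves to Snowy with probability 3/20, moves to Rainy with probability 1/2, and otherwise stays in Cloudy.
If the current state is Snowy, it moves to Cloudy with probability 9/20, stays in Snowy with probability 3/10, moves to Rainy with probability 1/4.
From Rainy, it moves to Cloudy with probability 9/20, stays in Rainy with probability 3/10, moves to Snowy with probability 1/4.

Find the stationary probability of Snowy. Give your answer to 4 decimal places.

0.2201

Let the stationary distribution be π with π = πP and π_1 + π_2 + π_3 = 1.
π_1 = 0.35·π_1 + 0.45·π_2 + 0.45·π_3
π_2 = 0.15·π_1 + 0.3·π_2 + 0.25·π_3
Solving with the normalization constraint gives π = (0.4091, 0.2201, 0.3708).
So the stationary probability of Snowy is 0.2201.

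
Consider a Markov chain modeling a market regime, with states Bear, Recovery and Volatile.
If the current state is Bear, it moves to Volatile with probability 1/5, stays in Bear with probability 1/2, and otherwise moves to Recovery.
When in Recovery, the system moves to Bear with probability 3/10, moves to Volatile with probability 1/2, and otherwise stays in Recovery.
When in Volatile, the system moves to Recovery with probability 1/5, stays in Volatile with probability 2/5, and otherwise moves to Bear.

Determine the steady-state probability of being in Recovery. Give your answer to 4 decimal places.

Let the stationary distribution be π with π = πP and π_1 + π_2 + π_3 = 1.
π_1 = 0.5·π_1 + 0.3·π_2 + 0.4·π_3
π_2 = 0.3·π_1 + 0.2·π_2 + 0.2·π_3
Solving with the normalization constraint gives π = (0.4176, 0.2418, 0.3407).
So the stationary probability of Recovery is 0.2418.

0.2418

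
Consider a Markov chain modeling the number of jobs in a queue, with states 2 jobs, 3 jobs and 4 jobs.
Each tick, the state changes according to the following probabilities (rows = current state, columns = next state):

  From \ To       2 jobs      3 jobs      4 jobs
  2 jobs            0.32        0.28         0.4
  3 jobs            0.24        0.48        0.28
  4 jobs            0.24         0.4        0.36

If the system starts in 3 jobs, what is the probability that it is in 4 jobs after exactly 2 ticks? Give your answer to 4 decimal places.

0.3312

Sum over the intermediate state after 1 tick:
P = P(3 jobs→2 jobs)·P(2 jobs→4 jobs) + P(3 jobs→3 jobs)·P(3 jobs→4 jobs) + P(3 jobs→4 jobs)·P(4 jobs→4 jobs)
  = 0.24×0.4 + 0.48×0.28 + 0.28×0.36
  = 0.0960 + 0.1344 + 0.1008 = 0.3312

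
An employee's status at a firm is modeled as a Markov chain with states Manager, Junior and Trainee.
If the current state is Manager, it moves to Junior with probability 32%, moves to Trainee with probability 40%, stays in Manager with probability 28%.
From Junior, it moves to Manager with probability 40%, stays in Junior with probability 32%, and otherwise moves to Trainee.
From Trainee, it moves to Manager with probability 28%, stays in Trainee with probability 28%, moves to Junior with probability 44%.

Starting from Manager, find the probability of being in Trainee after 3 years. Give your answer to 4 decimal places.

Propagate the distribution vector 3 years from Manager.
After 0 years: (1.0000, 0.0000, 0.0000)
After 1 year: (0.2800, 0.3200, 0.4000)
After 2 years: (0.3184, 0.3680, 0.3136)
After 3 years: (0.3242, 0.3576, 0.3182)
P(in Trainee after 3 years) = 0.3182

0.3182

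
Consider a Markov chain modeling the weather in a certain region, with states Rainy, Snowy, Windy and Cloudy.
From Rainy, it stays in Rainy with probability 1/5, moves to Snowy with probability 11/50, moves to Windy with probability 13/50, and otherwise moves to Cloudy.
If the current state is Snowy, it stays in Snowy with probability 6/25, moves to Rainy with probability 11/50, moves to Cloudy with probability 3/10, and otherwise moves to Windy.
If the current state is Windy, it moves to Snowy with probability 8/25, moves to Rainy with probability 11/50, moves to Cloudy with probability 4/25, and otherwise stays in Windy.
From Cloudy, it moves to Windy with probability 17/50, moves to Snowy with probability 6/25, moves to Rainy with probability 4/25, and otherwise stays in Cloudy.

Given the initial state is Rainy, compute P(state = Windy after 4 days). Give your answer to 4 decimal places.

0.2865

Propagate the distribution vector 4 days from Rainy.
After 0 days: (1.0000, 0.0000, 0.0000, 0.0000)
After 1 day: (0.2000, 0.2200, 0.2600, 0.3200)
After 2 days: (0.1968, 0.2568, 0.2916, 0.2548)
After 3 days: (0.2008, 0.2594, 0.2869, 0.2529)
After 4 days: (0.2008, 0.2589, 0.2865, 0.2537)
P(in Windy after 4 days) = 0.2865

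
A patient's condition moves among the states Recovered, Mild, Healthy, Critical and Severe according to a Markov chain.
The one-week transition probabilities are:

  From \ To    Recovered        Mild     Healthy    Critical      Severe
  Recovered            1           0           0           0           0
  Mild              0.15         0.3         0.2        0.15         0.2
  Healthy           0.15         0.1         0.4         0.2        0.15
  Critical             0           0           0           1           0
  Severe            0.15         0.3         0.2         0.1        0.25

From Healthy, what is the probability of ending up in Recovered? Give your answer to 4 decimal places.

0.4630

Let h(s) be the probability of absorption at Recovered starting from transient state s. Then h(Recovered) = 1 and h(Critical) = 0. By first-step analysis:
h(Mild) = 0.15·1 + 0.3·h(Mild) + 0.2·h(Healthy) + 0.15·0 + 0.2·h(Severe)
h(Healthy) = 0.15·1 + 0.1·h(Mild) + 0.4·h(Healthy) + 0.2·0 + 0.15·h(Severe)
h(Severe) = 0.15·1 + 0.3·h(Mild) + 0.2·h(Healthy) + 0.1·0 + 0.25·h(Severe)
Solving: h(Mild) = 0.4957, h(Healthy) = 0.4630, h(Severe) = 0.5217.
Starting from Healthy, the probability is 0.4630.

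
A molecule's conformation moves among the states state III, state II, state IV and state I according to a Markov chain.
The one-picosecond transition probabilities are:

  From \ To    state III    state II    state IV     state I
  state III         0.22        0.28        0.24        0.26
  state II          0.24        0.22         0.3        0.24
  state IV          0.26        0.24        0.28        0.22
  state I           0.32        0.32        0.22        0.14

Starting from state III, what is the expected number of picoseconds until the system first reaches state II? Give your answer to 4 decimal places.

3.5827

Let t(s) be the expected number of picoseconds to first reach state II from state s, with t(state II) = 0. Conditioning on the first picosecond:
t(state III) = 1 + 0.22·t(state III) + 0.24·t(state IV) + 0.26·t(state I)
t(state IV) = 1 + 0.26·t(state III) + 0.28·t(state IV) + 0.22·t(state I)
t(state I) = 1 + 0.32·t(state III) + 0.22·t(state IV) + 0.14·t(state I)
Solving: t(state III) = 3.5827, t(state IV) = 3.7374, t(state I) = 3.4520.
Expected picoseconds from state III to state II: 3.5827.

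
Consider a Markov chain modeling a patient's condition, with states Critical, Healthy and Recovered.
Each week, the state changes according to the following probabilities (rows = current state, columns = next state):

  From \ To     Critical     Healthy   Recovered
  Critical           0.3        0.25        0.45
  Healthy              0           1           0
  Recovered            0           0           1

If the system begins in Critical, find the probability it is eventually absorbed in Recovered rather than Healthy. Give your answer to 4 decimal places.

Let h(s) be the probability of absorption at Recovered starting from transient state s. Then h(Recovered) = 1 and h(Healthy) = 0. By first-step analysis:
h(Critical) = 0.3·h(Critical) + 0.25·0 + 0.45·1
Solving: h(Critical) = 0.6429.
Starting from Critical, the probability is 0.6429.

0.6429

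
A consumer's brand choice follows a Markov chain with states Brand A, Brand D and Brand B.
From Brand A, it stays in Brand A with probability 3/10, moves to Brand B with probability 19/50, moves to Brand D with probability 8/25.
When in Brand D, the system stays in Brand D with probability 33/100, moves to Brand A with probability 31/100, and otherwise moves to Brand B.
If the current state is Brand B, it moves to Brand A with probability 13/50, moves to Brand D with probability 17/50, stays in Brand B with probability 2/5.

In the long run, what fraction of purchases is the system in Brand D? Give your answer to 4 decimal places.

Let the stationary distribution be π with π = πP and π_1 + π_2 + π_3 = 1.
π_1 = 0.3·π_1 + 0.31·π_2 + 0.26·π_3
π_2 = 0.32·π_1 + 0.33·π_2 + 0.34·π_3
Solving with the normalization constraint gives π = (0.2881, 0.3309, 0.3810).
So the stationary probability of Brand D is 0.3309.

0.3309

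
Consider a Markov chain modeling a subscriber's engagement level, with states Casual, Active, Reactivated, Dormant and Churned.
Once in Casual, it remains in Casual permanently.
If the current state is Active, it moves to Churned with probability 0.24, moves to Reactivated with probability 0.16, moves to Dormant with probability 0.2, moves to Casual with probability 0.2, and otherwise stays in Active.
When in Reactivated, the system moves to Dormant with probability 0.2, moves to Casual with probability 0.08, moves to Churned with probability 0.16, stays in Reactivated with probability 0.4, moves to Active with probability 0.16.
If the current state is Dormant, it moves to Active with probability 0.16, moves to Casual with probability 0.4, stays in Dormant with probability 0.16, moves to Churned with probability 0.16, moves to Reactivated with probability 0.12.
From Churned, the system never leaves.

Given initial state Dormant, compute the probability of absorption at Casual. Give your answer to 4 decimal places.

Let h(s) be the probability of absorption at Casual starting from transient state s. Then h(Casual) = 1 and h(Churned) = 0. By first-step analysis:
h(Active) = 0.2·1 + 0.2·h(Active) + 0.16·h(Reactivated) + 0.2·h(Dormant) + 0.24·0
h(Reactivated) = 0.08·1 + 0.16·h(Active) + 0.4·h(Reactivated) + 0.2·h(Dormant) + 0.16·0
h(Dormant) = 0.4·1 + 0.16·h(Active) + 0.12·h(Reactivated) + 0.16·h(Dormant) + 0.16·0
Solving: h(Active) = 0.5069, h(Reactivated) = 0.4824, h(Dormant) = 0.6417.
Starting from Dormant, the probability is 0.6417.

0.6417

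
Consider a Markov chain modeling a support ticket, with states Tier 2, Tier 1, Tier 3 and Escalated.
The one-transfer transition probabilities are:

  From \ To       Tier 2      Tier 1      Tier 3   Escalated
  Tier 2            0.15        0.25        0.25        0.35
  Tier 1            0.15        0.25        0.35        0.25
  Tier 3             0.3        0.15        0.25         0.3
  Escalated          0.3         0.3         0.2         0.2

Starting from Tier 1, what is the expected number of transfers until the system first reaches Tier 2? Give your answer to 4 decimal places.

Let t(s) be the expected number of transfers to first reach Tier 2 from state s, with t(Tier 2) = 0. Conditioning on the first transfer:
t(Tier 1) = 1 + 0.25·t(Tier 1) + 0.35·t(Tier 3) + 0.25·t(Escalated)
t(Tier 3) = 1 + 0.15·t(Tier 1) + 0.25·t(Tier 3) + 0.3·t(Escalated)
t(Escalated) = 1 + 0.3·t(Tier 1) + 0.2·t(Tier 3) + 0.2·t(Escalated)
Solving: t(Tier 1) = 4.3417, t(Tier 3) = 3.7255, t(Escalated) = 3.8095.
Expected transfers from Tier 1 to Tier 2: 4.3417.

4.3417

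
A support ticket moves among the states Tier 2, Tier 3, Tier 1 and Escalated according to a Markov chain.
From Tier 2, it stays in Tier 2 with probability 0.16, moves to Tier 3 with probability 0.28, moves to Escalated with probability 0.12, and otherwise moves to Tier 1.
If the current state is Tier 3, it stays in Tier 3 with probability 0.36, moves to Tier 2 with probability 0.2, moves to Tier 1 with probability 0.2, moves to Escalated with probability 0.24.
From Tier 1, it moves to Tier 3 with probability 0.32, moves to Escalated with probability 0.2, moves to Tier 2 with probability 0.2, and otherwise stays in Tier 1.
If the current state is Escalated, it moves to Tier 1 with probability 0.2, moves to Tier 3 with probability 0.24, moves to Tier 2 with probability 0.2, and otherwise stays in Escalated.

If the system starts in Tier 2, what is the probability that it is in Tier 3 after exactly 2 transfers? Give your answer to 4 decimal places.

Propagate the distribution vector 2 transfers from Tier 2.
After 0 transfers: (1.0000, 0.0000, 0.0000, 0.0000)
After 1 transfer: (0.1600, 0.2800, 0.4400, 0.1200)
After 2 transfers: (0.1936, 0.3152, 0.2736, 0.2176)
P(in Tier 3 after 2 transfers) = 0.3152

0.3152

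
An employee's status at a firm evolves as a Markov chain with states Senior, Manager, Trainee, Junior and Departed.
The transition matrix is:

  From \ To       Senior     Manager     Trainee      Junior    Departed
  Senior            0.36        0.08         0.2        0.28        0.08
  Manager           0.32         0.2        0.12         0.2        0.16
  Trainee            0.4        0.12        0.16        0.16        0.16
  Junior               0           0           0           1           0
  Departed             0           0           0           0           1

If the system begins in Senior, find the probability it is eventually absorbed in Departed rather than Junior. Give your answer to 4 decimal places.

0.2913

Let h(s) be the probability of absorption at Departed starting from transient state s. Then h(Departed) = 1 and h(Junior) = 0. By first-step analysis:
h(Senior) = 0.36·h(Senior) + 0.08·h(Manager) + 0.2·h(Trainee) + 0.28·0 + 0.08·1
h(Manager) = 0.32·h(Senior) + 0.2·h(Manager) + 0.12·h(Trainee) + 0.2·0 + 0.16·1
h(Trainee) = 0.4·h(Senior) + 0.12·h(Manager) + 0.16·h(Trainee) + 0.16·0 + 0.16·1
Solving: h(Senior) = 0.2913, h(Manager) = 0.3739, h(Trainee) = 0.3826.
Starting from Senior, the probability is 0.2913.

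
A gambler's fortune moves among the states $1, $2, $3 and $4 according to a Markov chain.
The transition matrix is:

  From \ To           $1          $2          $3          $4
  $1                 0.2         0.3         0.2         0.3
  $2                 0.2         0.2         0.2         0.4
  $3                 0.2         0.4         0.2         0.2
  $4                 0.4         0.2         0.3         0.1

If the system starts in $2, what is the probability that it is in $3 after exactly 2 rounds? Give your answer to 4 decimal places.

Propagate the distribution vector 2 rounds from $2.
After 0 rounds: (0.0000, 1.0000, 0.0000, 0.0000)
After 1 round: (0.2000, 0.2000, 0.2000, 0.4000)
After 2 rounds: (0.2800, 0.2600, 0.2400, 0.2200)
P(in $3 after 2 rounds) = 0.2400

0.2400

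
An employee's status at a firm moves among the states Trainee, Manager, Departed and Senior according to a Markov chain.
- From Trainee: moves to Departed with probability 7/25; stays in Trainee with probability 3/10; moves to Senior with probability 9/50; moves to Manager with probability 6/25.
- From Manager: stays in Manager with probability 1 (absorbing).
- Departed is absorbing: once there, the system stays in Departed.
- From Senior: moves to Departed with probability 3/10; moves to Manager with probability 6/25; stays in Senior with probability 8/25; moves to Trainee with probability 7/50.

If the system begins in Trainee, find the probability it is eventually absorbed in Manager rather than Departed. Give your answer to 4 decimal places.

0.4579

Let h(s) be the probability of absorption at Manager starting from transient state s. Then h(Manager) = 1 and h(Departed) = 0. By first-step analysis:
h(Trainee) = 0.3·h(Trainee) + 0.24·1 + 0.28·0 + 0.18·h(Senior)
h(Senior) = 0.14·h(Trainee) + 0.24·1 + 0.3·0 + 0.32·h(Senior)
Solving: h(Trainee) = 0.4579, h(Senior) = 0.4472.
Starting from Trainee, the probability is 0.4579.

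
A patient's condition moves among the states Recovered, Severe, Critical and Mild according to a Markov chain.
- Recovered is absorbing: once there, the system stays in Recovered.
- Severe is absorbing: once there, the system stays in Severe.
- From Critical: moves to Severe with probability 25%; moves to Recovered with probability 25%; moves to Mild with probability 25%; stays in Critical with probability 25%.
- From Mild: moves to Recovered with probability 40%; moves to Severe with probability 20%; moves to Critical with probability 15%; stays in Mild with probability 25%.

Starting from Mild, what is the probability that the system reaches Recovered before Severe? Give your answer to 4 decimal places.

0.6429

Let h(s) be the probability of absorption at Recovered starting from transient state s. Then h(Recovered) = 1 and h(Severe) = 0. By first-step analysis:
h(Critical) = 0.25·1 + 0.25·0 + 0.25·h(Critical) + 0.25·h(Mild)
h(Mild) = 0.4·1 + 0.2·0 + 0.15·h(Critical) + 0.25·h(Mild)
Solving: h(Critical) = 0.5476, h(Mild) = 0.6429.
Starting from Mild, the probability is 0.6429.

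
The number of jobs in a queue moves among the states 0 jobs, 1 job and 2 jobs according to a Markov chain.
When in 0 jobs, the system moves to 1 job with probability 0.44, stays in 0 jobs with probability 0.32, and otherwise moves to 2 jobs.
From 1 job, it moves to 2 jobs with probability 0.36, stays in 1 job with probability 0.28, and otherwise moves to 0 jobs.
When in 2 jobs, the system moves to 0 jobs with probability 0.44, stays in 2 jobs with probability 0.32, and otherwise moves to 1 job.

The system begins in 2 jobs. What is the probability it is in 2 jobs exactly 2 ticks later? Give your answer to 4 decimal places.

Sum over the intermediate state after 1 tick:
P = P(2 jobs→0 jobs)·P(0 jobs→2 jobs) + P(2 jobs→1 job)·P(1 job→2 jobs) + P(2 jobs→2 jobs)·P(2 jobs→2 jobs)
  = 0.44×0.24 + 0.24×0.36 + 0.32×0.32
  = 0.1056 + 0.0864 + 0.1024 = 0.2944

0.2944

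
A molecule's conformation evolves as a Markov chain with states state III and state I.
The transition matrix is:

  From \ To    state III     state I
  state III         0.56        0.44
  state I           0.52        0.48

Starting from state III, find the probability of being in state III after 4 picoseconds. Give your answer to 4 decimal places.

Propagate the distribution vector 4 picoseconds from state III.
After 0 picoseconds: (1.0000, 0.0000)
After 1 picosecond: (0.5600, 0.4400)
After 2 picoseconds: (0.5424, 0.4576)
After 3 picoseconds: (0.5417, 0.4583)
After 4 picoseconds: (0.5417, 0.4583)
P(in state III after 4 picoseconds) = 0.5417

0.5417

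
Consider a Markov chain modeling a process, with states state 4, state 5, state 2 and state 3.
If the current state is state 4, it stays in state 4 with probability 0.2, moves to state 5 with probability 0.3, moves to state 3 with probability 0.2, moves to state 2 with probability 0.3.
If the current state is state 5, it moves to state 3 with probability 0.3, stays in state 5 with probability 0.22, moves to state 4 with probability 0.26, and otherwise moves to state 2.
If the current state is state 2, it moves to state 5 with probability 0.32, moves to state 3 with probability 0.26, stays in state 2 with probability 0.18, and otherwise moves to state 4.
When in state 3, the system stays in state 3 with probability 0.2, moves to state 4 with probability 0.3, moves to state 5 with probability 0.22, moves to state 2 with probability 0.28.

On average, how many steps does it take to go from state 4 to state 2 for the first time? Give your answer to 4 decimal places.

Let t(s) be the expected number of steps to first reach state 2 from state s, with t(state 2) = 0. Conditioning on the first step:
t(state 4) = 1 + 0.2·t(state 4) + 0.3·t(state 5) + 0.2·t(state 3)
t(state 5) = 1 + 0.26·t(state 4) + 0.22·t(state 5) + 0.3·t(state 3)
t(state 3) = 1 + 0.3·t(state 4) + 0.22·t(state 5) + 0.2·t(state 3)
Solving: t(state 4) = 3.6417, t(state 5) = 3.9162, t(state 3) = 3.6926.
Expected steps from state 4 to state 2: 3.6417.

3.6417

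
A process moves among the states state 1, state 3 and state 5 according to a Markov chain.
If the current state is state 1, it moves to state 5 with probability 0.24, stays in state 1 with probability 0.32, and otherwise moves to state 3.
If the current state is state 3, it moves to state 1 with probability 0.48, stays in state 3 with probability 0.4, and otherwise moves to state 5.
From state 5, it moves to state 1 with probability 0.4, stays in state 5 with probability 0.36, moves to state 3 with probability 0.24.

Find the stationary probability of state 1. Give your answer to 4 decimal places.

Let the stationary distribution be π with π = πP and π_1 + π_2 + π_3 = 1.
π_1 = 0.32·π_1 + 0.48·π_2 + 0.4·π_3
π_2 = 0.44·π_1 + 0.4·π_2 + 0.24·π_3
Solving with the normalization constraint gives π = (0.3986, 0.3806, 0.2208).
So the stationary probability of state 1 is 0.3986.

0.3986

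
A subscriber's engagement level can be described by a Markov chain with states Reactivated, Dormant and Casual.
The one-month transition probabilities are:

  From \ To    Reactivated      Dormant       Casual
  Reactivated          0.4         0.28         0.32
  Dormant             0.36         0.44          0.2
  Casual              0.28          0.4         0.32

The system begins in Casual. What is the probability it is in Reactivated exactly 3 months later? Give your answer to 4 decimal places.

0.3521

Propagate the distribution vector 3 months from Casual.
After 0 months: (0.0000, 0.0000, 1.0000)
After 1 month: (0.2800, 0.4000, 0.3200)
After 2 months: (0.3456, 0.3824, 0.2720)
After 3 months: (0.3521, 0.3738, 0.2741)
P(in Reactivated after 3 months) = 0.3521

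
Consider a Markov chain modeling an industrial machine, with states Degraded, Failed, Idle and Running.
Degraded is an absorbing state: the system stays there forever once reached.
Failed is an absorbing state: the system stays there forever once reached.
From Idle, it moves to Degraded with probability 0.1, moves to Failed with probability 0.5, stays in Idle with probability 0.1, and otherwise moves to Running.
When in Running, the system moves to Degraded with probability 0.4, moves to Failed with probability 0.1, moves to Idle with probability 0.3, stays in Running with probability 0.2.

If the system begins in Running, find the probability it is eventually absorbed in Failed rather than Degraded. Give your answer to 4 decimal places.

0.3810

Let h(s) be the probability of absorption at Failed starting from transient state s. Then h(Failed) = 1 and h(Degraded) = 0. By first-step analysis:
h(Idle) = 0.1·0 + 0.5·1 + 0.1·h(Idle) + 0.3·h(Running)
h(Running) = 0.4·0 + 0.1·1 + 0.3·h(Idle) + 0.2·h(Running)
Solving: h(Idle) = 0.6825, h(Running) = 0.3810.
Starting from Running, the probability is 0.3810.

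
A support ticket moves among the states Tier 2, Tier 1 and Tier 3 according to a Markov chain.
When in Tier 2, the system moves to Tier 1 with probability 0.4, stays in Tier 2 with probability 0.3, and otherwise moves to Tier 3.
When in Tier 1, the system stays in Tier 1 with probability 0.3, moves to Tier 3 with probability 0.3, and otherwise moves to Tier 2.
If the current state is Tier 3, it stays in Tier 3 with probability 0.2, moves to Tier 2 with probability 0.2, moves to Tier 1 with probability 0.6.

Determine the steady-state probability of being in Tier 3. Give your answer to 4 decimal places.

0.2727

Let the stationary distribution be π with π = πP and π_1 + π_2 + π_3 = 1.
π_1 = 0.3·π_1 + 0.4·π_2 + 0.2·π_3
π_2 = 0.4·π_1 + 0.3·π_2 + 0.6·π_3
Solving with the normalization constraint gives π = (0.3140, 0.4132, 0.2727).
So the stationary probability of Tier 3 is 0.2727.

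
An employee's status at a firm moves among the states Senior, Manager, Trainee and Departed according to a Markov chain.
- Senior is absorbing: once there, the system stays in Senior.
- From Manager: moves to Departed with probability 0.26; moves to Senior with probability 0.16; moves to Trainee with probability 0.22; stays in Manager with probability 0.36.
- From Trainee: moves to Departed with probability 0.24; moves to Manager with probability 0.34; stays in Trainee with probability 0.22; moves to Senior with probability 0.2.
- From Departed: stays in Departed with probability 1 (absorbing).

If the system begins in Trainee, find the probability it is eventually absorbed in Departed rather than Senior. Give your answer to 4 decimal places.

Let h(s) be the probability of absorption at Departed starting from transient state s. Then h(Departed) = 1 and h(Senior) = 0. By first-step analysis:
h(Manager) = 0.16·0 + 0.36·h(Manager) + 0.22·h(Trainee) + 0.26·1
h(Trainee) = 0.2·0 + 0.34·h(Manager) + 0.22·h(Trainee) + 0.24·1
Solving: h(Manager) = 0.6023, h(Trainee) = 0.5702.
Starting from Trainee, the probability is 0.5702.

0.5702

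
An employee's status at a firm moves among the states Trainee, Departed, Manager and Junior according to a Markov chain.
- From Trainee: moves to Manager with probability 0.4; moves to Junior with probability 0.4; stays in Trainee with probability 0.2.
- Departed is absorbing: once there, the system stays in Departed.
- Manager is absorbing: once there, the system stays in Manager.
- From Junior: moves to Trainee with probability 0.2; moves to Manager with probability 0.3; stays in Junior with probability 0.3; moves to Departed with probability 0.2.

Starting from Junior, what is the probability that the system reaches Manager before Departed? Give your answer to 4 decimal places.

0.6667

Let h(s) be the probability of absorption at Manager starting from transient state s. Then h(Manager) = 1 and h(Departed) = 0. By first-step analysis:
h(Trainee) = 0.2·h(Trainee) + 0.4·1 + 0.4·h(Junior)
h(Junior) = 0.2·h(Trainee) + 0.2·0 + 0.3·1 + 0.3·h(Junior)
Solving: h(Trainee) = 0.8333, h(Junior) = 0.6667.
Starting from Junior, the probability is 0.6667.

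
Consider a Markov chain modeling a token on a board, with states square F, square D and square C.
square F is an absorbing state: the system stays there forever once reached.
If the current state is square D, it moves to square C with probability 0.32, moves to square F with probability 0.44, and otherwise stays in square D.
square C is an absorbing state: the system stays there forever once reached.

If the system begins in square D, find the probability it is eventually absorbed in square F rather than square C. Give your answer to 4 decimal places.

Let h(s) be the probability of absorption at square F starting from transient state s. Then h(square F) = 1 and h(square C) = 0. By first-step analysis:
h(square D) = 0.44·1 + 0.24·h(square D) + 0.32·0
Solving: h(square D) = 0.5789.
Starting from square D, the probability is 0.5789.

0.5789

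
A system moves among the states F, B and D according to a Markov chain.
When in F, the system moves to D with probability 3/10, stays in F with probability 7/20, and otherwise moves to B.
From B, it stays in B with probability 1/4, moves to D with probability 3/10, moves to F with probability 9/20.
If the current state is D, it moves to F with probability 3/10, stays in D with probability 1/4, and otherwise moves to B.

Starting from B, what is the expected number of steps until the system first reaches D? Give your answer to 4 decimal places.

Let t(s) be the expected number of steps to first reach D from state s, with t(D) = 0. Conditioning on the first step:
t(F) = 1 + 0.35·t(F) + 0.35·t(B)
t(B) = 1 + 0.45·t(F) + 0.25·t(B)
Solving: t(F) = 3.3333, t(B) = 3.3333.
Expected steps from B to D: 3.3333.

3.3333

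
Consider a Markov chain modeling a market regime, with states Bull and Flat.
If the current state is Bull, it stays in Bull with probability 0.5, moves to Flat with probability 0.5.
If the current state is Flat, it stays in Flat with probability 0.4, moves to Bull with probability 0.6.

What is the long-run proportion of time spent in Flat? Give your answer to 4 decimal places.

Let the stationary distribution be π with π = πP and π_1 + π_2 = 1.
π_1 = 0.5·π_1 + 0.6·π_2
Solving with the normalization constraint gives π = (0.5455, 0.4545).
So the stationary probability of Flat is 0.4545.

0.4545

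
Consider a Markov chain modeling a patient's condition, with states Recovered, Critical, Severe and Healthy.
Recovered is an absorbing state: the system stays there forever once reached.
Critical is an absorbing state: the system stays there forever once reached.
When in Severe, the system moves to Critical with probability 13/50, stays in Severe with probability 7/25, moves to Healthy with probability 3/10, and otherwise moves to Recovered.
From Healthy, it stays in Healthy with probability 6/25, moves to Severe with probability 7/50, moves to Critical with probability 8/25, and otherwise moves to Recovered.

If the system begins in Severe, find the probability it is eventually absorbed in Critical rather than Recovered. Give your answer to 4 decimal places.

Let h(s) be the probability of absorption at Critical starting from transient state s. Then h(Critical) = 1 and h(Recovered) = 0. By first-step analysis:
h(Severe) = 0.16·0 + 0.26·1 + 0.28·h(Severe) + 0.3·h(Healthy)
h(Healthy) = 0.3·0 + 0.32·1 + 0.14·h(Severe) + 0.24·h(Healthy)
Solving: h(Severe) = 0.5812, h(Healthy) = 0.5281.
Starting from Severe, the probability is 0.5812.

0.5812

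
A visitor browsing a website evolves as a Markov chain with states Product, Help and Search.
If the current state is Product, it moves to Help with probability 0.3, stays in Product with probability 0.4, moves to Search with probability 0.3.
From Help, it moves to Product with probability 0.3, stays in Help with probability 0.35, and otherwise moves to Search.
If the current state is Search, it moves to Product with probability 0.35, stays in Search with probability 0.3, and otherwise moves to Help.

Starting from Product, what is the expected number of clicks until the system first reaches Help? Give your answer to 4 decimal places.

Let t(s) be the expected number of clicks to first reach Help from state s, with t(Help) = 0. Conditioning on the first click:
t(Product) = 1 + 0.4·t(Product) + 0.3·t(Search)
t(Search) = 1 + 0.35·t(Product) + 0.3·t(Search)
Solving: t(Product) = 3.1746, t(Search) = 3.0159.
Expected clicks from Product to Help: 3.1746.

3.1746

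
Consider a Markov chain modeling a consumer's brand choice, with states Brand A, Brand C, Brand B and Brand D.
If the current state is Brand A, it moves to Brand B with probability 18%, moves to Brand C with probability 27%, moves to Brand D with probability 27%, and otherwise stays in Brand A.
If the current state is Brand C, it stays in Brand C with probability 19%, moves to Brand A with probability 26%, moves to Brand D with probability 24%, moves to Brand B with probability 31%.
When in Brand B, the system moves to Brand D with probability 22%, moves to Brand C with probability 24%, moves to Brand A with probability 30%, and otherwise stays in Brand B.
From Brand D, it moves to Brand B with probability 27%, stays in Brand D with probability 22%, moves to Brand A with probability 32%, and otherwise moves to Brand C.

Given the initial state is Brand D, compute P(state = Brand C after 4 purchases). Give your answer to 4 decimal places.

Propagate the distribution vector 4 purchases from Brand D.
After 0 purchases: (0.0000, 0.0000, 0.0000, 1.0000)
After 1 purchase: (0.3200, 0.1900, 0.2700, 0.2200)
After 2 purchases: (0.2904, 0.2291, 0.2407, 0.2398)
After 3 purchases: (0.2898, 0.2253, 0.2458, 0.2391)
After 4 purchases: (0.2900, 0.2255, 0.2456, 0.2390)
P(in Brand C after 4 purchases) = 0.2255

0.2255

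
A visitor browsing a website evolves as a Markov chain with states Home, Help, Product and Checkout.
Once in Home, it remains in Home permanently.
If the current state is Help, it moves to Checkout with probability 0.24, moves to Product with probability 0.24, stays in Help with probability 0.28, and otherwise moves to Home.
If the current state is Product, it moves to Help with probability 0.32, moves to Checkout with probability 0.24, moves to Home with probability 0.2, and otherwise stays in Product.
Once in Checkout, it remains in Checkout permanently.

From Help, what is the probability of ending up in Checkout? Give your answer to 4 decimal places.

0.5102

Let h(s) be the probability of absorption at Checkout starting from transient state s. Then h(Checkout) = 1 and h(Home) = 0. By first-step analysis:
h(Help) = 0.24·0 + 0.28·h(Help) + 0.24·h(Product) + 0.24·1
h(Product) = 0.2·0 + 0.32·h(Help) + 0.24·h(Product) + 0.24·1
Solving: h(Help) = 0.5102, h(Product) = 0.5306.
Starting from Help, the probability is 0.5102.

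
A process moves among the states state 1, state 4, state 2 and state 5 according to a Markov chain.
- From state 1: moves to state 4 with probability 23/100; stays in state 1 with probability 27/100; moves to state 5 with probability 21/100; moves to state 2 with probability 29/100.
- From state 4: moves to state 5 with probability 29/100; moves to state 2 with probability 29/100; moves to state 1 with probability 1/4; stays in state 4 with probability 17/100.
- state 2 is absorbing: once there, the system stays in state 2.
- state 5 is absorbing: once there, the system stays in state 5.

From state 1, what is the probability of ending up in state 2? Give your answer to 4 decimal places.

0.5605

Let h(s) be the probability of absorption at state 2 starting from transient state s. Then h(state 2) = 1 and h(state 5) = 0. By first-step analysis:
h(state 1) = 0.27·h(state 1) + 0.23·h(state 4) + 0.29·1 + 0.21·0
h(state 4) = 0.25·h(state 1) + 0.17·h(state 4) + 0.29·1 + 0.29·0
Solving: h(state 1) = 0.5605, h(state 4) = 0.5182.
Starting from state 1, the probability is 0.5605.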